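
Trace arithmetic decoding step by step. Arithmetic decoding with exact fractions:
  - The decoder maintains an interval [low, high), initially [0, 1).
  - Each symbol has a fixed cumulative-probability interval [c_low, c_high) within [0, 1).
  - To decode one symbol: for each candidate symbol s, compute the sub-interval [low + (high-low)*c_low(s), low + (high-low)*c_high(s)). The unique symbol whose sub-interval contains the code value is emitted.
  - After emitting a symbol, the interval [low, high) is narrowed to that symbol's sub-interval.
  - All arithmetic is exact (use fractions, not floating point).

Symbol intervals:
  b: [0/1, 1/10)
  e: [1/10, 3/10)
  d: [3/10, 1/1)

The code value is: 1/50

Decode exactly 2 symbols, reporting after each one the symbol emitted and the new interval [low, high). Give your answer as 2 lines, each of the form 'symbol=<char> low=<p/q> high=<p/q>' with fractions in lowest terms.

Step 1: interval [0/1, 1/1), width = 1/1 - 0/1 = 1/1
  'b': [0/1 + 1/1*0/1, 0/1 + 1/1*1/10) = [0/1, 1/10) <- contains code 1/50
  'e': [0/1 + 1/1*1/10, 0/1 + 1/1*3/10) = [1/10, 3/10)
  'd': [0/1 + 1/1*3/10, 0/1 + 1/1*1/1) = [3/10, 1/1)
  emit 'b', narrow to [0/1, 1/10)
Step 2: interval [0/1, 1/10), width = 1/10 - 0/1 = 1/10
  'b': [0/1 + 1/10*0/1, 0/1 + 1/10*1/10) = [0/1, 1/100)
  'e': [0/1 + 1/10*1/10, 0/1 + 1/10*3/10) = [1/100, 3/100) <- contains code 1/50
  'd': [0/1 + 1/10*3/10, 0/1 + 1/10*1/1) = [3/100, 1/10)
  emit 'e', narrow to [1/100, 3/100)

Answer: symbol=b low=0/1 high=1/10
symbol=e low=1/100 high=3/100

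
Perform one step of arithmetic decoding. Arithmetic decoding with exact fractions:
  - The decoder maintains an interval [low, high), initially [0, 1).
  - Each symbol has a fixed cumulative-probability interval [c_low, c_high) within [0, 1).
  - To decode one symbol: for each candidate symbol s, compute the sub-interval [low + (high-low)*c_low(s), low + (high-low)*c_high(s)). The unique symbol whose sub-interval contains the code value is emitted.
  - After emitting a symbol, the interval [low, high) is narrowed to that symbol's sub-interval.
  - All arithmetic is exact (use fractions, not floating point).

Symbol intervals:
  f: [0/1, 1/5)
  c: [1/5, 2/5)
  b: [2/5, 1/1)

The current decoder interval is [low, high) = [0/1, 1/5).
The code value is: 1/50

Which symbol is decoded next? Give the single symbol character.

Interval width = high − low = 1/5 − 0/1 = 1/5
Scaled code = (code − low) / width = (1/50 − 0/1) / 1/5 = 1/10
  f: [0/1, 1/5) ← scaled code falls here ✓
  c: [1/5, 2/5) 
  b: [2/5, 1/1) 

Answer: f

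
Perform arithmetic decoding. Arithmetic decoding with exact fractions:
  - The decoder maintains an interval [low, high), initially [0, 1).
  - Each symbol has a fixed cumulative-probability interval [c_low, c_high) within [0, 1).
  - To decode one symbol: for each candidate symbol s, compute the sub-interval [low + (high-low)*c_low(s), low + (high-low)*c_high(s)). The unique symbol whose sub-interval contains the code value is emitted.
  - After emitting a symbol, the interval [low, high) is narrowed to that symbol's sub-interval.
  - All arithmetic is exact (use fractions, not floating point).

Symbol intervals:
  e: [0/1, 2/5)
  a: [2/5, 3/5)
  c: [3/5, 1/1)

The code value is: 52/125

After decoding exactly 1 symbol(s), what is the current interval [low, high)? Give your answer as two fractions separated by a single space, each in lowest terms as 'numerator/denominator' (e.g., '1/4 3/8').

Answer: 2/5 3/5

Derivation:
Step 1: interval [0/1, 1/1), width = 1/1 - 0/1 = 1/1
  'e': [0/1 + 1/1*0/1, 0/1 + 1/1*2/5) = [0/1, 2/5)
  'a': [0/1 + 1/1*2/5, 0/1 + 1/1*3/5) = [2/5, 3/5) <- contains code 52/125
  'c': [0/1 + 1/1*3/5, 0/1 + 1/1*1/1) = [3/5, 1/1)
  emit 'a', narrow to [2/5, 3/5)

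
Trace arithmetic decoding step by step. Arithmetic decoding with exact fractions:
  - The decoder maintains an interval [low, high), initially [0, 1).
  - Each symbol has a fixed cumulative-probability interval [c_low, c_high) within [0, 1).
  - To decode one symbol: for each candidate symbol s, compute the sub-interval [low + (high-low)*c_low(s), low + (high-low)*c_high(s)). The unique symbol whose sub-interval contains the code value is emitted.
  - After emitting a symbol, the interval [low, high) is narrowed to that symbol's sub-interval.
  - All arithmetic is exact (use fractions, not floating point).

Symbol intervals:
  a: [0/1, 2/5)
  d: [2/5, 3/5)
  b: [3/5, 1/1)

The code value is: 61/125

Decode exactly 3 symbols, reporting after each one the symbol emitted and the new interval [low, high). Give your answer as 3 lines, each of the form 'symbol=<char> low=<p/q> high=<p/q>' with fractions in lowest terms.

Step 1: interval [0/1, 1/1), width = 1/1 - 0/1 = 1/1
  'a': [0/1 + 1/1*0/1, 0/1 + 1/1*2/5) = [0/1, 2/5)
  'd': [0/1 + 1/1*2/5, 0/1 + 1/1*3/5) = [2/5, 3/5) <- contains code 61/125
  'b': [0/1 + 1/1*3/5, 0/1 + 1/1*1/1) = [3/5, 1/1)
  emit 'd', narrow to [2/5, 3/5)
Step 2: interval [2/5, 3/5), width = 3/5 - 2/5 = 1/5
  'a': [2/5 + 1/5*0/1, 2/5 + 1/5*2/5) = [2/5, 12/25)
  'd': [2/5 + 1/5*2/5, 2/5 + 1/5*3/5) = [12/25, 13/25) <- contains code 61/125
  'b': [2/5 + 1/5*3/5, 2/5 + 1/5*1/1) = [13/25, 3/5)
  emit 'd', narrow to [12/25, 13/25)
Step 3: interval [12/25, 13/25), width = 13/25 - 12/25 = 1/25
  'a': [12/25 + 1/25*0/1, 12/25 + 1/25*2/5) = [12/25, 62/125) <- contains code 61/125
  'd': [12/25 + 1/25*2/5, 12/25 + 1/25*3/5) = [62/125, 63/125)
  'b': [12/25 + 1/25*3/5, 12/25 + 1/25*1/1) = [63/125, 13/25)
  emit 'a', narrow to [12/25, 62/125)

Answer: symbol=d low=2/5 high=3/5
symbol=d low=12/25 high=13/25
symbol=a low=12/25 high=62/125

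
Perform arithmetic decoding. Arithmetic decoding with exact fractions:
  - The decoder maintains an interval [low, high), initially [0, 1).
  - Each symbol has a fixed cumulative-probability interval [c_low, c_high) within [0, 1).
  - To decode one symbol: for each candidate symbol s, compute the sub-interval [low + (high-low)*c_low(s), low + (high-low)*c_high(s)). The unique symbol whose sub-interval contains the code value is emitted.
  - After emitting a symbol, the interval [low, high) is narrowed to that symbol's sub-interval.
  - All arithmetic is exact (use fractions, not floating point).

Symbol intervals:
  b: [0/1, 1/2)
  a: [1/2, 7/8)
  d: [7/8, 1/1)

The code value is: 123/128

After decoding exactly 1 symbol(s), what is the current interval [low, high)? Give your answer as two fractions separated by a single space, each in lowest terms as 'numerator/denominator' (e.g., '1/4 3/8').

Step 1: interval [0/1, 1/1), width = 1/1 - 0/1 = 1/1
  'b': [0/1 + 1/1*0/1, 0/1 + 1/1*1/2) = [0/1, 1/2)
  'a': [0/1 + 1/1*1/2, 0/1 + 1/1*7/8) = [1/2, 7/8)
  'd': [0/1 + 1/1*7/8, 0/1 + 1/1*1/1) = [7/8, 1/1) <- contains code 123/128
  emit 'd', narrow to [7/8, 1/1)

Answer: 7/8 1/1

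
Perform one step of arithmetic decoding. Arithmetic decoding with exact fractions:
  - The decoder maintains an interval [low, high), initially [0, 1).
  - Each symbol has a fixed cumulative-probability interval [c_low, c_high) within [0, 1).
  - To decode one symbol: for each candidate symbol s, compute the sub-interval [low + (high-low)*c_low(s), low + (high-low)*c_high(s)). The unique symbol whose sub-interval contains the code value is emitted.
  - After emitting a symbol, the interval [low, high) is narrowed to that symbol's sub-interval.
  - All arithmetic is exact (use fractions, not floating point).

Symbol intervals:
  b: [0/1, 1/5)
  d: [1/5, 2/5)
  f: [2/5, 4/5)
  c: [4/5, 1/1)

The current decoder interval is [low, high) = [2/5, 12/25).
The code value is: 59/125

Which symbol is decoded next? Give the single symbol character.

Answer: c

Derivation:
Interval width = high − low = 12/25 − 2/5 = 2/25
Scaled code = (code − low) / width = (59/125 − 2/5) / 2/25 = 9/10
  b: [0/1, 1/5) 
  d: [1/5, 2/5) 
  f: [2/5, 4/5) 
  c: [4/5, 1/1) ← scaled code falls here ✓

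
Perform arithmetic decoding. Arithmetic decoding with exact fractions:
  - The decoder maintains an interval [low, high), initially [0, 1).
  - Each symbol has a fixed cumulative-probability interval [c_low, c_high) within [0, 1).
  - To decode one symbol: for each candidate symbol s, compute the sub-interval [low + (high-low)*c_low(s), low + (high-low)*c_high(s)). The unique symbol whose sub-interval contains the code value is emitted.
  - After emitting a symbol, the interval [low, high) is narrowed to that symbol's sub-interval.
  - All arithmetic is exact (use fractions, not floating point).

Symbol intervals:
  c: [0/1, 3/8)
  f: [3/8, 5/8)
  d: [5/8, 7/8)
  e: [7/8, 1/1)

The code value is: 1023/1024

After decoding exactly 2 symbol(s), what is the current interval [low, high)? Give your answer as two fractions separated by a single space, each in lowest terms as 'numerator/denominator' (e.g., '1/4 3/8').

Step 1: interval [0/1, 1/1), width = 1/1 - 0/1 = 1/1
  'c': [0/1 + 1/1*0/1, 0/1 + 1/1*3/8) = [0/1, 3/8)
  'f': [0/1 + 1/1*3/8, 0/1 + 1/1*5/8) = [3/8, 5/8)
  'd': [0/1 + 1/1*5/8, 0/1 + 1/1*7/8) = [5/8, 7/8)
  'e': [0/1 + 1/1*7/8, 0/1 + 1/1*1/1) = [7/8, 1/1) <- contains code 1023/1024
  emit 'e', narrow to [7/8, 1/1)
Step 2: interval [7/8, 1/1), width = 1/1 - 7/8 = 1/8
  'c': [7/8 + 1/8*0/1, 7/8 + 1/8*3/8) = [7/8, 59/64)
  'f': [7/8 + 1/8*3/8, 7/8 + 1/8*5/8) = [59/64, 61/64)
  'd': [7/8 + 1/8*5/8, 7/8 + 1/8*7/8) = [61/64, 63/64)
  'e': [7/8 + 1/8*7/8, 7/8 + 1/8*1/1) = [63/64, 1/1) <- contains code 1023/1024
  emit 'e', narrow to [63/64, 1/1)

Answer: 63/64 1/1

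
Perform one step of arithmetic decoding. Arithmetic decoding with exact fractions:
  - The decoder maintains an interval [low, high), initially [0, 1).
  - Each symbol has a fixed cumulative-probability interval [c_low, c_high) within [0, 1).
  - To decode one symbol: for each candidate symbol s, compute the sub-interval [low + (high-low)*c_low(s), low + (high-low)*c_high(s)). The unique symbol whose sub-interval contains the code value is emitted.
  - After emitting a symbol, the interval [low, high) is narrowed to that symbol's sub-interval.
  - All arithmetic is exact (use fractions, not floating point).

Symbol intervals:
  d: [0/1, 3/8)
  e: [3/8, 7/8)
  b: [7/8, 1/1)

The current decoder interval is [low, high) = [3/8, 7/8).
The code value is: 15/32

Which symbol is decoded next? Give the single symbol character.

Interval width = high − low = 7/8 − 3/8 = 1/2
Scaled code = (code − low) / width = (15/32 − 3/8) / 1/2 = 3/16
  d: [0/1, 3/8) ← scaled code falls here ✓
  e: [3/8, 7/8) 
  b: [7/8, 1/1) 

Answer: d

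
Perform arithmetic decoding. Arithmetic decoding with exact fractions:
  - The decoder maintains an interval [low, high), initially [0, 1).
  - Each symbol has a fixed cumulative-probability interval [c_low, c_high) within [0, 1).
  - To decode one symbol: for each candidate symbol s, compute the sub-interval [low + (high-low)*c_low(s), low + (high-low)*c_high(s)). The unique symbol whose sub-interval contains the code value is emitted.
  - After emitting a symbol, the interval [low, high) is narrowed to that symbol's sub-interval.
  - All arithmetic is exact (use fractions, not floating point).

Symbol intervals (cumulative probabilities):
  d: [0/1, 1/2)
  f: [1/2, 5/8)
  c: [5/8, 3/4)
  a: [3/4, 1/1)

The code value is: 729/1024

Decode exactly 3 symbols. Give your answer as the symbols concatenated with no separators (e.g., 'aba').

Answer: ccf

Derivation:
Step 1: interval [0/1, 1/1), width = 1/1 - 0/1 = 1/1
  'd': [0/1 + 1/1*0/1, 0/1 + 1/1*1/2) = [0/1, 1/2)
  'f': [0/1 + 1/1*1/2, 0/1 + 1/1*5/8) = [1/2, 5/8)
  'c': [0/1 + 1/1*5/8, 0/1 + 1/1*3/4) = [5/8, 3/4) <- contains code 729/1024
  'a': [0/1 + 1/1*3/4, 0/1 + 1/1*1/1) = [3/4, 1/1)
  emit 'c', narrow to [5/8, 3/4)
Step 2: interval [5/8, 3/4), width = 3/4 - 5/8 = 1/8
  'd': [5/8 + 1/8*0/1, 5/8 + 1/8*1/2) = [5/8, 11/16)
  'f': [5/8 + 1/8*1/2, 5/8 + 1/8*5/8) = [11/16, 45/64)
  'c': [5/8 + 1/8*5/8, 5/8 + 1/8*3/4) = [45/64, 23/32) <- contains code 729/1024
  'a': [5/8 + 1/8*3/4, 5/8 + 1/8*1/1) = [23/32, 3/4)
  emit 'c', narrow to [45/64, 23/32)
Step 3: interval [45/64, 23/32), width = 23/32 - 45/64 = 1/64
  'd': [45/64 + 1/64*0/1, 45/64 + 1/64*1/2) = [45/64, 91/128)
  'f': [45/64 + 1/64*1/2, 45/64 + 1/64*5/8) = [91/128, 365/512) <- contains code 729/1024
  'c': [45/64 + 1/64*5/8, 45/64 + 1/64*3/4) = [365/512, 183/256)
  'a': [45/64 + 1/64*3/4, 45/64 + 1/64*1/1) = [183/256, 23/32)
  emit 'f', narrow to [91/128, 365/512)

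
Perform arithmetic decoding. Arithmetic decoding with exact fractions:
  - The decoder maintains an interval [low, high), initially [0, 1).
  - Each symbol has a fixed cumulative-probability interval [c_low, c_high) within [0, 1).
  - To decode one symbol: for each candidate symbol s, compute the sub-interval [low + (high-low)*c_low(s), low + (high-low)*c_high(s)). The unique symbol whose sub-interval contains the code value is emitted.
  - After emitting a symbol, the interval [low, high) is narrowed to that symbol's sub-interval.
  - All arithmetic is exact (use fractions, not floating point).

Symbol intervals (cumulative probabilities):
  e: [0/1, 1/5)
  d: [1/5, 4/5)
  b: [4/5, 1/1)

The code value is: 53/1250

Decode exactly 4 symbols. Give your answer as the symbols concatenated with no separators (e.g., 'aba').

Answer: edee

Derivation:
Step 1: interval [0/1, 1/1), width = 1/1 - 0/1 = 1/1
  'e': [0/1 + 1/1*0/1, 0/1 + 1/1*1/5) = [0/1, 1/5) <- contains code 53/1250
  'd': [0/1 + 1/1*1/5, 0/1 + 1/1*4/5) = [1/5, 4/5)
  'b': [0/1 + 1/1*4/5, 0/1 + 1/1*1/1) = [4/5, 1/1)
  emit 'e', narrow to [0/1, 1/5)
Step 2: interval [0/1, 1/5), width = 1/5 - 0/1 = 1/5
  'e': [0/1 + 1/5*0/1, 0/1 + 1/5*1/5) = [0/1, 1/25)
  'd': [0/1 + 1/5*1/5, 0/1 + 1/5*4/5) = [1/25, 4/25) <- contains code 53/1250
  'b': [0/1 + 1/5*4/5, 0/1 + 1/5*1/1) = [4/25, 1/5)
  emit 'd', narrow to [1/25, 4/25)
Step 3: interval [1/25, 4/25), width = 4/25 - 1/25 = 3/25
  'e': [1/25 + 3/25*0/1, 1/25 + 3/25*1/5) = [1/25, 8/125) <- contains code 53/1250
  'd': [1/25 + 3/25*1/5, 1/25 + 3/25*4/5) = [8/125, 17/125)
  'b': [1/25 + 3/25*4/5, 1/25 + 3/25*1/1) = [17/125, 4/25)
  emit 'e', narrow to [1/25, 8/125)
Step 4: interval [1/25, 8/125), width = 8/125 - 1/25 = 3/125
  'e': [1/25 + 3/125*0/1, 1/25 + 3/125*1/5) = [1/25, 28/625) <- contains code 53/1250
  'd': [1/25 + 3/125*1/5, 1/25 + 3/125*4/5) = [28/625, 37/625)
  'b': [1/25 + 3/125*4/5, 1/25 + 3/125*1/1) = [37/625, 8/125)
  emit 'e', narrow to [1/25, 28/625)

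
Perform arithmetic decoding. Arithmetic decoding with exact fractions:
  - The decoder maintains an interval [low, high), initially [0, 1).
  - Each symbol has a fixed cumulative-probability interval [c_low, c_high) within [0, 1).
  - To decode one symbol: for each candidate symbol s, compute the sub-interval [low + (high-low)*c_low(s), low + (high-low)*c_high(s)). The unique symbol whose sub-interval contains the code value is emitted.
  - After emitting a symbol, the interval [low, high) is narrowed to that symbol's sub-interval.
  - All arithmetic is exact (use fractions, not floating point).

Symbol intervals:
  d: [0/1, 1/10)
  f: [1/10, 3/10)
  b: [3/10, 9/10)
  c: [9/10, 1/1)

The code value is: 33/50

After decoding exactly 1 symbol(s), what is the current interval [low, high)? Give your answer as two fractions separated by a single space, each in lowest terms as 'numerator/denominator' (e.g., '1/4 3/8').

Step 1: interval [0/1, 1/1), width = 1/1 - 0/1 = 1/1
  'd': [0/1 + 1/1*0/1, 0/1 + 1/1*1/10) = [0/1, 1/10)
  'f': [0/1 + 1/1*1/10, 0/1 + 1/1*3/10) = [1/10, 3/10)
  'b': [0/1 + 1/1*3/10, 0/1 + 1/1*9/10) = [3/10, 9/10) <- contains code 33/50
  'c': [0/1 + 1/1*9/10, 0/1 + 1/1*1/1) = [9/10, 1/1)
  emit 'b', narrow to [3/10, 9/10)

Answer: 3/10 9/10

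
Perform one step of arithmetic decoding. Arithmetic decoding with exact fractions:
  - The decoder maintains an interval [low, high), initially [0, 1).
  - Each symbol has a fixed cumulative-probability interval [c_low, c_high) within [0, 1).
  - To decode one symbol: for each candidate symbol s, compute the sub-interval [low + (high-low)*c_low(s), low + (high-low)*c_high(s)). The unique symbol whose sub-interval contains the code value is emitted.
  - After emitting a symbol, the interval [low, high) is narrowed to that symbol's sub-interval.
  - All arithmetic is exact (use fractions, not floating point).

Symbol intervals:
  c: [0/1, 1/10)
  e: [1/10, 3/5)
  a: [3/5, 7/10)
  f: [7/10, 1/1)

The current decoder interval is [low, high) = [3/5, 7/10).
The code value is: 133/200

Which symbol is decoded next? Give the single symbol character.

Interval width = high − low = 7/10 − 3/5 = 1/10
Scaled code = (code − low) / width = (133/200 − 3/5) / 1/10 = 13/20
  c: [0/1, 1/10) 
  e: [1/10, 3/5) 
  a: [3/5, 7/10) ← scaled code falls here ✓
  f: [7/10, 1/1) 

Answer: a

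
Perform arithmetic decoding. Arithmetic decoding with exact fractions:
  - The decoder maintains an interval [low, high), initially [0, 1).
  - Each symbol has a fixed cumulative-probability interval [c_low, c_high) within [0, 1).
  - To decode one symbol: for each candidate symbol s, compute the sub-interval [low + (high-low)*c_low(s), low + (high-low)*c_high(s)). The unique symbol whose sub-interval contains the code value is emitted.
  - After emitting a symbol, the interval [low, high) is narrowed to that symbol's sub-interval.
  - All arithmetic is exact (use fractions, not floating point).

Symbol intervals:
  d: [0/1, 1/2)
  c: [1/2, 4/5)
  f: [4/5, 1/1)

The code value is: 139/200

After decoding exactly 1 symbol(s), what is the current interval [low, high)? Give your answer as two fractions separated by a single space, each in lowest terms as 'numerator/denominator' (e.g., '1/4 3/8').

Answer: 1/2 4/5

Derivation:
Step 1: interval [0/1, 1/1), width = 1/1 - 0/1 = 1/1
  'd': [0/1 + 1/1*0/1, 0/1 + 1/1*1/2) = [0/1, 1/2)
  'c': [0/1 + 1/1*1/2, 0/1 + 1/1*4/5) = [1/2, 4/5) <- contains code 139/200
  'f': [0/1 + 1/1*4/5, 0/1 + 1/1*1/1) = [4/5, 1/1)
  emit 'c', narrow to [1/2, 4/5)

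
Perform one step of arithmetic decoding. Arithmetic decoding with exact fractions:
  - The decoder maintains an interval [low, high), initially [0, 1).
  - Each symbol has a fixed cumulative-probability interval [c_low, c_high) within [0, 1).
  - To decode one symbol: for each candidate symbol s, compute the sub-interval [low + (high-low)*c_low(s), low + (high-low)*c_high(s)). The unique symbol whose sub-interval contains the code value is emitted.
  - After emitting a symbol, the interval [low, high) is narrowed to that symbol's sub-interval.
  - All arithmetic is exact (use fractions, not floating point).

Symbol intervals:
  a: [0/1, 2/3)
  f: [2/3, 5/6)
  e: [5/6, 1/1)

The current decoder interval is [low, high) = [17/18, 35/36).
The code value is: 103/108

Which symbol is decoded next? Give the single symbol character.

Answer: a

Derivation:
Interval width = high − low = 35/36 − 17/18 = 1/36
Scaled code = (code − low) / width = (103/108 − 17/18) / 1/36 = 1/3
  a: [0/1, 2/3) ← scaled code falls here ✓
  f: [2/3, 5/6) 
  e: [5/6, 1/1) 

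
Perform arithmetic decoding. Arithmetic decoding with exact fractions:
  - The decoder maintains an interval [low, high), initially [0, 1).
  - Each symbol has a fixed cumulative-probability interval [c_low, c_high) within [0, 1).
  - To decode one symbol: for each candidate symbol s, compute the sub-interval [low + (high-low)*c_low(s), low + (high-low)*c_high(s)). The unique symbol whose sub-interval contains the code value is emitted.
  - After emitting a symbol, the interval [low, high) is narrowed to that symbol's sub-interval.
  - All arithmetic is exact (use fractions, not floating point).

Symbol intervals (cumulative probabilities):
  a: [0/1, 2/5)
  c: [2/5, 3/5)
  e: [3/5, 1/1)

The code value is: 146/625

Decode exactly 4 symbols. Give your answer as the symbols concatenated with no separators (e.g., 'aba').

Step 1: interval [0/1, 1/1), width = 1/1 - 0/1 = 1/1
  'a': [0/1 + 1/1*0/1, 0/1 + 1/1*2/5) = [0/1, 2/5) <- contains code 146/625
  'c': [0/1 + 1/1*2/5, 0/1 + 1/1*3/5) = [2/5, 3/5)
  'e': [0/1 + 1/1*3/5, 0/1 + 1/1*1/1) = [3/5, 1/1)
  emit 'a', narrow to [0/1, 2/5)
Step 2: interval [0/1, 2/5), width = 2/5 - 0/1 = 2/5
  'a': [0/1 + 2/5*0/1, 0/1 + 2/5*2/5) = [0/1, 4/25)
  'c': [0/1 + 2/5*2/5, 0/1 + 2/5*3/5) = [4/25, 6/25) <- contains code 146/625
  'e': [0/1 + 2/5*3/5, 0/1 + 2/5*1/1) = [6/25, 2/5)
  emit 'c', narrow to [4/25, 6/25)
Step 3: interval [4/25, 6/25), width = 6/25 - 4/25 = 2/25
  'a': [4/25 + 2/25*0/1, 4/25 + 2/25*2/5) = [4/25, 24/125)
  'c': [4/25 + 2/25*2/5, 4/25 + 2/25*3/5) = [24/125, 26/125)
  'e': [4/25 + 2/25*3/5, 4/25 + 2/25*1/1) = [26/125, 6/25) <- contains code 146/625
  emit 'e', narrow to [26/125, 6/25)
Step 4: interval [26/125, 6/25), width = 6/25 - 26/125 = 4/125
  'a': [26/125 + 4/125*0/1, 26/125 + 4/125*2/5) = [26/125, 138/625)
  'c': [26/125 + 4/125*2/5, 26/125 + 4/125*3/5) = [138/625, 142/625)
  'e': [26/125 + 4/125*3/5, 26/125 + 4/125*1/1) = [142/625, 6/25) <- contains code 146/625
  emit 'e', narrow to [142/625, 6/25)

Answer: acee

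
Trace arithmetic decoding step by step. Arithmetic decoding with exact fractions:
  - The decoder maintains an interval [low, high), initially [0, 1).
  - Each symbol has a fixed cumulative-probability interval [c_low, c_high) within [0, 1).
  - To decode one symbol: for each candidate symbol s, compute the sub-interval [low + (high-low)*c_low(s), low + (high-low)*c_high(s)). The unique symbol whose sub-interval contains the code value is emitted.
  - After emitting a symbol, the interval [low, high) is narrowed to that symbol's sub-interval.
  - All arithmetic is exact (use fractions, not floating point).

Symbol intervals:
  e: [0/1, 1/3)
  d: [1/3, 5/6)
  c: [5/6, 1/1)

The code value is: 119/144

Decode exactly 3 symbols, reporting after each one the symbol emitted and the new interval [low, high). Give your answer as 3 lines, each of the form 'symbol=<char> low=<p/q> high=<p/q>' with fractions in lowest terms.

Step 1: interval [0/1, 1/1), width = 1/1 - 0/1 = 1/1
  'e': [0/1 + 1/1*0/1, 0/1 + 1/1*1/3) = [0/1, 1/3)
  'd': [0/1 + 1/1*1/3, 0/1 + 1/1*5/6) = [1/3, 5/6) <- contains code 119/144
  'c': [0/1 + 1/1*5/6, 0/1 + 1/1*1/1) = [5/6, 1/1)
  emit 'd', narrow to [1/3, 5/6)
Step 2: interval [1/3, 5/6), width = 5/6 - 1/3 = 1/2
  'e': [1/3 + 1/2*0/1, 1/3 + 1/2*1/3) = [1/3, 1/2)
  'd': [1/3 + 1/2*1/3, 1/3 + 1/2*5/6) = [1/2, 3/4)
  'c': [1/3 + 1/2*5/6, 1/3 + 1/2*1/1) = [3/4, 5/6) <- contains code 119/144
  emit 'c', narrow to [3/4, 5/6)
Step 3: interval [3/4, 5/6), width = 5/6 - 3/4 = 1/12
  'e': [3/4 + 1/12*0/1, 3/4 + 1/12*1/3) = [3/4, 7/9)
  'd': [3/4 + 1/12*1/3, 3/4 + 1/12*5/6) = [7/9, 59/72)
  'c': [3/4 + 1/12*5/6, 3/4 + 1/12*1/1) = [59/72, 5/6) <- contains code 119/144
  emit 'c', narrow to [59/72, 5/6)

Answer: symbol=d low=1/3 high=5/6
symbol=c low=3/4 high=5/6
symbol=c low=59/72 high=5/6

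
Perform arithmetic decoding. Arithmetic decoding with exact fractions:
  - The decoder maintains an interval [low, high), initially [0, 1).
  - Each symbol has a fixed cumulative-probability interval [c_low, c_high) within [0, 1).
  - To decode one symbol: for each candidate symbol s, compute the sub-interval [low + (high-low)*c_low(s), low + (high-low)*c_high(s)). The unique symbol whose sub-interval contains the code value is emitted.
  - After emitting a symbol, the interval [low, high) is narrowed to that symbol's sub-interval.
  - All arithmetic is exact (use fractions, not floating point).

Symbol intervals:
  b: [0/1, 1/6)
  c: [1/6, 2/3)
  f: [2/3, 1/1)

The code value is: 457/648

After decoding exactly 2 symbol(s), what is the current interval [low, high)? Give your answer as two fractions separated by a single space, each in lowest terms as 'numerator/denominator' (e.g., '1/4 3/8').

Step 1: interval [0/1, 1/1), width = 1/1 - 0/1 = 1/1
  'b': [0/1 + 1/1*0/1, 0/1 + 1/1*1/6) = [0/1, 1/6)
  'c': [0/1 + 1/1*1/6, 0/1 + 1/1*2/3) = [1/6, 2/3)
  'f': [0/1 + 1/1*2/3, 0/1 + 1/1*1/1) = [2/3, 1/1) <- contains code 457/648
  emit 'f', narrow to [2/3, 1/1)
Step 2: interval [2/3, 1/1), width = 1/1 - 2/3 = 1/3
  'b': [2/3 + 1/3*0/1, 2/3 + 1/3*1/6) = [2/3, 13/18) <- contains code 457/648
  'c': [2/3 + 1/3*1/6, 2/3 + 1/3*2/3) = [13/18, 8/9)
  'f': [2/3 + 1/3*2/3, 2/3 + 1/3*1/1) = [8/9, 1/1)
  emit 'b', narrow to [2/3, 13/18)

Answer: 2/3 13/18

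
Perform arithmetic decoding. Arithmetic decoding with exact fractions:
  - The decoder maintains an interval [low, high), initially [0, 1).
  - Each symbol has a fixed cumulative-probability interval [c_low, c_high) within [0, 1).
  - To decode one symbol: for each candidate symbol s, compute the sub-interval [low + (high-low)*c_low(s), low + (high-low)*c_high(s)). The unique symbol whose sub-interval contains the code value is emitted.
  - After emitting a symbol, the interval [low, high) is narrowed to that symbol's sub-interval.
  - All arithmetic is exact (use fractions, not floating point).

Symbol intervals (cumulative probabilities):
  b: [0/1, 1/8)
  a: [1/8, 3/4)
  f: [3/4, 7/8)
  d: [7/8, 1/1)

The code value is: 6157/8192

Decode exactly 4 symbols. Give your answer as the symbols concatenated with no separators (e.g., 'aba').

Step 1: interval [0/1, 1/1), width = 1/1 - 0/1 = 1/1
  'b': [0/1 + 1/1*0/1, 0/1 + 1/1*1/8) = [0/1, 1/8)
  'a': [0/1 + 1/1*1/8, 0/1 + 1/1*3/4) = [1/8, 3/4)
  'f': [0/1 + 1/1*3/4, 0/1 + 1/1*7/8) = [3/4, 7/8) <- contains code 6157/8192
  'd': [0/1 + 1/1*7/8, 0/1 + 1/1*1/1) = [7/8, 1/1)
  emit 'f', narrow to [3/4, 7/8)
Step 2: interval [3/4, 7/8), width = 7/8 - 3/4 = 1/8
  'b': [3/4 + 1/8*0/1, 3/4 + 1/8*1/8) = [3/4, 49/64) <- contains code 6157/8192
  'a': [3/4 + 1/8*1/8, 3/4 + 1/8*3/4) = [49/64, 27/32)
  'f': [3/4 + 1/8*3/4, 3/4 + 1/8*7/8) = [27/32, 55/64)
  'd': [3/4 + 1/8*7/8, 3/4 + 1/8*1/1) = [55/64, 7/8)
  emit 'b', narrow to [3/4, 49/64)
Step 3: interval [3/4, 49/64), width = 49/64 - 3/4 = 1/64
  'b': [3/4 + 1/64*0/1, 3/4 + 1/64*1/8) = [3/4, 385/512) <- contains code 6157/8192
  'a': [3/4 + 1/64*1/8, 3/4 + 1/64*3/4) = [385/512, 195/256)
  'f': [3/4 + 1/64*3/4, 3/4 + 1/64*7/8) = [195/256, 391/512)
  'd': [3/4 + 1/64*7/8, 3/4 + 1/64*1/1) = [391/512, 49/64)
  emit 'b', narrow to [3/4, 385/512)
Step 4: interval [3/4, 385/512), width = 385/512 - 3/4 = 1/512
  'b': [3/4 + 1/512*0/1, 3/4 + 1/512*1/8) = [3/4, 3073/4096)
  'a': [3/4 + 1/512*1/8, 3/4 + 1/512*3/4) = [3073/4096, 1539/2048)
  'f': [3/4 + 1/512*3/4, 3/4 + 1/512*7/8) = [1539/2048, 3079/4096) <- contains code 6157/8192
  'd': [3/4 + 1/512*7/8, 3/4 + 1/512*1/1) = [3079/4096, 385/512)
  emit 'f', narrow to [1539/2048, 3079/4096)

Answer: fbbf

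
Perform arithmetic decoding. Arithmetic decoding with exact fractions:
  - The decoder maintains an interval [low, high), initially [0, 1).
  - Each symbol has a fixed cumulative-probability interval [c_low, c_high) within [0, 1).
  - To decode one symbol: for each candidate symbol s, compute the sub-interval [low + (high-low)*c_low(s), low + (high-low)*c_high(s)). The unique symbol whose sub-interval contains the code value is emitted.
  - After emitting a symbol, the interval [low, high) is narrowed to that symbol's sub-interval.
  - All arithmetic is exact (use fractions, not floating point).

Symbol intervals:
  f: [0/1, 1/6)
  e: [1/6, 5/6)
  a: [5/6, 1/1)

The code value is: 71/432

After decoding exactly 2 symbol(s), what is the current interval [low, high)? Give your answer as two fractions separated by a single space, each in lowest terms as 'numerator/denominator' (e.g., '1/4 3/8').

Step 1: interval [0/1, 1/1), width = 1/1 - 0/1 = 1/1
  'f': [0/1 + 1/1*0/1, 0/1 + 1/1*1/6) = [0/1, 1/6) <- contains code 71/432
  'e': [0/1 + 1/1*1/6, 0/1 + 1/1*5/6) = [1/6, 5/6)
  'a': [0/1 + 1/1*5/6, 0/1 + 1/1*1/1) = [5/6, 1/1)
  emit 'f', narrow to [0/1, 1/6)
Step 2: interval [0/1, 1/6), width = 1/6 - 0/1 = 1/6
  'f': [0/1 + 1/6*0/1, 0/1 + 1/6*1/6) = [0/1, 1/36)
  'e': [0/1 + 1/6*1/6, 0/1 + 1/6*5/6) = [1/36, 5/36)
  'a': [0/1 + 1/6*5/6, 0/1 + 1/6*1/1) = [5/36, 1/6) <- contains code 71/432
  emit 'a', narrow to [5/36, 1/6)

Answer: 5/36 1/6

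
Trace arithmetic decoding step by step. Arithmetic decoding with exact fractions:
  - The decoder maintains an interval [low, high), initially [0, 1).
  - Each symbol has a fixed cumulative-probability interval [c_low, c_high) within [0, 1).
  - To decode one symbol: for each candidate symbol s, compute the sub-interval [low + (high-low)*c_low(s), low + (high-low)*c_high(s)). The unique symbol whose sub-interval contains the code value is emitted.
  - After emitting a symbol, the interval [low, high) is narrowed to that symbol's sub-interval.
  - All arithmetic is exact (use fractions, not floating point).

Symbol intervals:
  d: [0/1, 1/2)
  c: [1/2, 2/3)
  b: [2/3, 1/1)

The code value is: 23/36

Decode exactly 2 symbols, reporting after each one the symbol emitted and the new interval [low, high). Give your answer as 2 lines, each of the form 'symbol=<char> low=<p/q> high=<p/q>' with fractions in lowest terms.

Answer: symbol=c low=1/2 high=2/3
symbol=b low=11/18 high=2/3

Derivation:
Step 1: interval [0/1, 1/1), width = 1/1 - 0/1 = 1/1
  'd': [0/1 + 1/1*0/1, 0/1 + 1/1*1/2) = [0/1, 1/2)
  'c': [0/1 + 1/1*1/2, 0/1 + 1/1*2/3) = [1/2, 2/3) <- contains code 23/36
  'b': [0/1 + 1/1*2/3, 0/1 + 1/1*1/1) = [2/3, 1/1)
  emit 'c', narrow to [1/2, 2/3)
Step 2: interval [1/2, 2/3), width = 2/3 - 1/2 = 1/6
  'd': [1/2 + 1/6*0/1, 1/2 + 1/6*1/2) = [1/2, 7/12)
  'c': [1/2 + 1/6*1/2, 1/2 + 1/6*2/3) = [7/12, 11/18)
  'b': [1/2 + 1/6*2/3, 1/2 + 1/6*1/1) = [11/18, 2/3) <- contains code 23/36
  emit 'b', narrow to [11/18, 2/3)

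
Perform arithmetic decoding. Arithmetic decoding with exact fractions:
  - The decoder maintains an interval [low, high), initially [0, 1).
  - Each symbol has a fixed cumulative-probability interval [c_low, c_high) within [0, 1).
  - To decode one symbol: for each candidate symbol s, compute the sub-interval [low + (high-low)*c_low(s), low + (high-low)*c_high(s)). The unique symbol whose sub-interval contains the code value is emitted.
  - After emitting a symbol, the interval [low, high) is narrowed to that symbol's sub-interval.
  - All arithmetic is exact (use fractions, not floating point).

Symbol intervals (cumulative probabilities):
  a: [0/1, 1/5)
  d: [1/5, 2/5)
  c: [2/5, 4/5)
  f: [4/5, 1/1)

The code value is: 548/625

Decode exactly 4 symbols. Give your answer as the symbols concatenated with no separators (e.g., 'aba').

Step 1: interval [0/1, 1/1), width = 1/1 - 0/1 = 1/1
  'a': [0/1 + 1/1*0/1, 0/1 + 1/1*1/5) = [0/1, 1/5)
  'd': [0/1 + 1/1*1/5, 0/1 + 1/1*2/5) = [1/5, 2/5)
  'c': [0/1 + 1/1*2/5, 0/1 + 1/1*4/5) = [2/5, 4/5)
  'f': [0/1 + 1/1*4/5, 0/1 + 1/1*1/1) = [4/5, 1/1) <- contains code 548/625
  emit 'f', narrow to [4/5, 1/1)
Step 2: interval [4/5, 1/1), width = 1/1 - 4/5 = 1/5
  'a': [4/5 + 1/5*0/1, 4/5 + 1/5*1/5) = [4/5, 21/25)
  'd': [4/5 + 1/5*1/5, 4/5 + 1/5*2/5) = [21/25, 22/25) <- contains code 548/625
  'c': [4/5 + 1/5*2/5, 4/5 + 1/5*4/5) = [22/25, 24/25)
  'f': [4/5 + 1/5*4/5, 4/5 + 1/5*1/1) = [24/25, 1/1)
  emit 'd', narrow to [21/25, 22/25)
Step 3: interval [21/25, 22/25), width = 22/25 - 21/25 = 1/25
  'a': [21/25 + 1/25*0/1, 21/25 + 1/25*1/5) = [21/25, 106/125)
  'd': [21/25 + 1/25*1/5, 21/25 + 1/25*2/5) = [106/125, 107/125)
  'c': [21/25 + 1/25*2/5, 21/25 + 1/25*4/5) = [107/125, 109/125)
  'f': [21/25 + 1/25*4/5, 21/25 + 1/25*1/1) = [109/125, 22/25) <- contains code 548/625
  emit 'f', narrow to [109/125, 22/25)
Step 4: interval [109/125, 22/25), width = 22/25 - 109/125 = 1/125
  'a': [109/125 + 1/125*0/1, 109/125 + 1/125*1/5) = [109/125, 546/625)
  'd': [109/125 + 1/125*1/5, 109/125 + 1/125*2/5) = [546/625, 547/625)
  'c': [109/125 + 1/125*2/5, 109/125 + 1/125*4/5) = [547/625, 549/625) <- contains code 548/625
  'f': [109/125 + 1/125*4/5, 109/125 + 1/125*1/1) = [549/625, 22/25)
  emit 'c', narrow to [547/625, 549/625)

Answer: fdfc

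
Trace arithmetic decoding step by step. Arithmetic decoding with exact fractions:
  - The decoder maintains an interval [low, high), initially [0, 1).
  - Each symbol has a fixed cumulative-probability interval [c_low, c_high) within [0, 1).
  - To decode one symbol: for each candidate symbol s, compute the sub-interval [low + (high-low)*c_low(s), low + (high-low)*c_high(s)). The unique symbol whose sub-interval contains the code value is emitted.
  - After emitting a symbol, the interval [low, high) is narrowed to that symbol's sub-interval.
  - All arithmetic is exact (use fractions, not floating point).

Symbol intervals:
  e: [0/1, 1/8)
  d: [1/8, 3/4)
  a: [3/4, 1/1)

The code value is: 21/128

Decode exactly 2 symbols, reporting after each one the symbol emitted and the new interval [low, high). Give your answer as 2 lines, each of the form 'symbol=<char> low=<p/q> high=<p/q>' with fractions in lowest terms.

Answer: symbol=d low=1/8 high=3/4
symbol=e low=1/8 high=13/64

Derivation:
Step 1: interval [0/1, 1/1), width = 1/1 - 0/1 = 1/1
  'e': [0/1 + 1/1*0/1, 0/1 + 1/1*1/8) = [0/1, 1/8)
  'd': [0/1 + 1/1*1/8, 0/1 + 1/1*3/4) = [1/8, 3/4) <- contains code 21/128
  'a': [0/1 + 1/1*3/4, 0/1 + 1/1*1/1) = [3/4, 1/1)
  emit 'd', narrow to [1/8, 3/4)
Step 2: interval [1/8, 3/4), width = 3/4 - 1/8 = 5/8
  'e': [1/8 + 5/8*0/1, 1/8 + 5/8*1/8) = [1/8, 13/64) <- contains code 21/128
  'd': [1/8 + 5/8*1/8, 1/8 + 5/8*3/4) = [13/64, 19/32)
  'a': [1/8 + 5/8*3/4, 1/8 + 5/8*1/1) = [19/32, 3/4)
  emit 'e', narrow to [1/8, 13/64)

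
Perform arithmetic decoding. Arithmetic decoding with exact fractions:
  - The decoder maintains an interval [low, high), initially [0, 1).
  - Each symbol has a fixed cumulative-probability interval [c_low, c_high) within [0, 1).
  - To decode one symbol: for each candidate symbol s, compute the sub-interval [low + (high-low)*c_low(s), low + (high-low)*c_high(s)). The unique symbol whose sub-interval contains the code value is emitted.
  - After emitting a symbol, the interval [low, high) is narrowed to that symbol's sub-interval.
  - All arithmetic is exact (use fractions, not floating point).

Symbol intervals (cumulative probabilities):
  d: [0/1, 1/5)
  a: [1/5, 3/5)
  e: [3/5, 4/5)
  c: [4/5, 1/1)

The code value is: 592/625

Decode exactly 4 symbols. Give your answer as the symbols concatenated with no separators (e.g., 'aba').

Step 1: interval [0/1, 1/1), width = 1/1 - 0/1 = 1/1
  'd': [0/1 + 1/1*0/1, 0/1 + 1/1*1/5) = [0/1, 1/5)
  'a': [0/1 + 1/1*1/5, 0/1 + 1/1*3/5) = [1/5, 3/5)
  'e': [0/1 + 1/1*3/5, 0/1 + 1/1*4/5) = [3/5, 4/5)
  'c': [0/1 + 1/1*4/5, 0/1 + 1/1*1/1) = [4/5, 1/1) <- contains code 592/625
  emit 'c', narrow to [4/5, 1/1)
Step 2: interval [4/5, 1/1), width = 1/1 - 4/5 = 1/5
  'd': [4/5 + 1/5*0/1, 4/5 + 1/5*1/5) = [4/5, 21/25)
  'a': [4/5 + 1/5*1/5, 4/5 + 1/5*3/5) = [21/25, 23/25)
  'e': [4/5 + 1/5*3/5, 4/5 + 1/5*4/5) = [23/25, 24/25) <- contains code 592/625
  'c': [4/5 + 1/5*4/5, 4/5 + 1/5*1/1) = [24/25, 1/1)
  emit 'e', narrow to [23/25, 24/25)
Step 3: interval [23/25, 24/25), width = 24/25 - 23/25 = 1/25
  'd': [23/25 + 1/25*0/1, 23/25 + 1/25*1/5) = [23/25, 116/125)
  'a': [23/25 + 1/25*1/5, 23/25 + 1/25*3/5) = [116/125, 118/125)
  'e': [23/25 + 1/25*3/5, 23/25 + 1/25*4/5) = [118/125, 119/125) <- contains code 592/625
  'c': [23/25 + 1/25*4/5, 23/25 + 1/25*1/1) = [119/125, 24/25)
  emit 'e', narrow to [118/125, 119/125)
Step 4: interval [118/125, 119/125), width = 119/125 - 118/125 = 1/125
  'd': [118/125 + 1/125*0/1, 118/125 + 1/125*1/5) = [118/125, 591/625)
  'a': [118/125 + 1/125*1/5, 118/125 + 1/125*3/5) = [591/625, 593/625) <- contains code 592/625
  'e': [118/125 + 1/125*3/5, 118/125 + 1/125*4/5) = [593/625, 594/625)
  'c': [118/125 + 1/125*4/5, 118/125 + 1/125*1/1) = [594/625, 119/125)
  emit 'a', narrow to [591/625, 593/625)

Answer: ceea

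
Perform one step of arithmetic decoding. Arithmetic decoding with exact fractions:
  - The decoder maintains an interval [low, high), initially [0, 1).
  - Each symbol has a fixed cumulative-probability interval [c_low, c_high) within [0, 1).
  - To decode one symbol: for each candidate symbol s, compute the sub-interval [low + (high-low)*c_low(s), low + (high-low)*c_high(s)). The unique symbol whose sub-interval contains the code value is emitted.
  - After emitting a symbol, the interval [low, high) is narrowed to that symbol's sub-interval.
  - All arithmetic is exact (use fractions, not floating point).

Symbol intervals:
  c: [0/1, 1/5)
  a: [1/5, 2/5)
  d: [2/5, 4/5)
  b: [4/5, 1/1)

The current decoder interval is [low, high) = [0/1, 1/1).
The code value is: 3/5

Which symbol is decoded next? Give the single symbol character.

Answer: d

Derivation:
Interval width = high − low = 1/1 − 0/1 = 1/1
Scaled code = (code − low) / width = (3/5 − 0/1) / 1/1 = 3/5
  c: [0/1, 1/5) 
  a: [1/5, 2/5) 
  d: [2/5, 4/5) ← scaled code falls here ✓
  b: [4/5, 1/1) 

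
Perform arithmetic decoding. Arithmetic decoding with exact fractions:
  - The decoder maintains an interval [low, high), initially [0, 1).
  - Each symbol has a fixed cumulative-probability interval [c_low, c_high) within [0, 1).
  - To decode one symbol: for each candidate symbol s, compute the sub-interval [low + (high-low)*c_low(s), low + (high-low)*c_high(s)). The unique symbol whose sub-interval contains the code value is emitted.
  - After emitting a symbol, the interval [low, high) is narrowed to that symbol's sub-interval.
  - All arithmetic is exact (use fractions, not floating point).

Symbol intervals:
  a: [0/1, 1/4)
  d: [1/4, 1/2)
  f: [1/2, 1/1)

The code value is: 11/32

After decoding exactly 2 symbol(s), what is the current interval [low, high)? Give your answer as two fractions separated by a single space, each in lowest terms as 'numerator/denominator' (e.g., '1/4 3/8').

Answer: 5/16 3/8

Derivation:
Step 1: interval [0/1, 1/1), width = 1/1 - 0/1 = 1/1
  'a': [0/1 + 1/1*0/1, 0/1 + 1/1*1/4) = [0/1, 1/4)
  'd': [0/1 + 1/1*1/4, 0/1 + 1/1*1/2) = [1/4, 1/2) <- contains code 11/32
  'f': [0/1 + 1/1*1/2, 0/1 + 1/1*1/1) = [1/2, 1/1)
  emit 'd', narrow to [1/4, 1/2)
Step 2: interval [1/4, 1/2), width = 1/2 - 1/4 = 1/4
  'a': [1/4 + 1/4*0/1, 1/4 + 1/4*1/4) = [1/4, 5/16)
  'd': [1/4 + 1/4*1/4, 1/4 + 1/4*1/2) = [5/16, 3/8) <- contains code 11/32
  'f': [1/4 + 1/4*1/2, 1/4 + 1/4*1/1) = [3/8, 1/2)
  emit 'd', narrow to [5/16, 3/8)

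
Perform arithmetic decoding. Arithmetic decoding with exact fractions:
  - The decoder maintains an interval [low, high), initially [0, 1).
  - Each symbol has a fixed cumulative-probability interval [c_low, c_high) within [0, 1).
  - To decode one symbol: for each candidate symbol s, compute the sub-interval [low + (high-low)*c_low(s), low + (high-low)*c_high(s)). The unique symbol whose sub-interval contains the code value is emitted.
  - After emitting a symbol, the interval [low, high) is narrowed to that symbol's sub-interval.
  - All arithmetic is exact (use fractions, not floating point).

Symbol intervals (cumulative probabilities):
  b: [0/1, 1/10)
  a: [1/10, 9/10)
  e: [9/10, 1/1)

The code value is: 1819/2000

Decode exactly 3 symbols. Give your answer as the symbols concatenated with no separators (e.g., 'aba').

Answer: ebe

Derivation:
Step 1: interval [0/1, 1/1), width = 1/1 - 0/1 = 1/1
  'b': [0/1 + 1/1*0/1, 0/1 + 1/1*1/10) = [0/1, 1/10)
  'a': [0/1 + 1/1*1/10, 0/1 + 1/1*9/10) = [1/10, 9/10)
  'e': [0/1 + 1/1*9/10, 0/1 + 1/1*1/1) = [9/10, 1/1) <- contains code 1819/2000
  emit 'e', narrow to [9/10, 1/1)
Step 2: interval [9/10, 1/1), width = 1/1 - 9/10 = 1/10
  'b': [9/10 + 1/10*0/1, 9/10 + 1/10*1/10) = [9/10, 91/100) <- contains code 1819/2000
  'a': [9/10 + 1/10*1/10, 9/10 + 1/10*9/10) = [91/100, 99/100)
  'e': [9/10 + 1/10*9/10, 9/10 + 1/10*1/1) = [99/100, 1/1)
  emit 'b', narrow to [9/10, 91/100)
Step 3: interval [9/10, 91/100), width = 91/100 - 9/10 = 1/100
  'b': [9/10 + 1/100*0/1, 9/10 + 1/100*1/10) = [9/10, 901/1000)
  'a': [9/10 + 1/100*1/10, 9/10 + 1/100*9/10) = [901/1000, 909/1000)
  'e': [9/10 + 1/100*9/10, 9/10 + 1/100*1/1) = [909/1000, 91/100) <- contains code 1819/2000
  emit 'e', narrow to [909/1000, 91/100)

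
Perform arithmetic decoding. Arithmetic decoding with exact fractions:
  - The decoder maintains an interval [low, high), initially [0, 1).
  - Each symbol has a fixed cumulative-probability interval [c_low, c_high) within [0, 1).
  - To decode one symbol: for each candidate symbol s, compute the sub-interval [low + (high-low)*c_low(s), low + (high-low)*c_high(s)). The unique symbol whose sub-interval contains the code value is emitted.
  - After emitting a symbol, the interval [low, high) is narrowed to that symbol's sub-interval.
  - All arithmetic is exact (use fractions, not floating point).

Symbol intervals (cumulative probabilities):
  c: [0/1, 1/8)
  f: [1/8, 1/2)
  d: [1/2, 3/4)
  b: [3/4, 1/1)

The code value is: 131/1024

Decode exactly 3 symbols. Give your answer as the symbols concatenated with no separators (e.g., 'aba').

Answer: fcc

Derivation:
Step 1: interval [0/1, 1/1), width = 1/1 - 0/1 = 1/1
  'c': [0/1 + 1/1*0/1, 0/1 + 1/1*1/8) = [0/1, 1/8)
  'f': [0/1 + 1/1*1/8, 0/1 + 1/1*1/2) = [1/8, 1/2) <- contains code 131/1024
  'd': [0/1 + 1/1*1/2, 0/1 + 1/1*3/4) = [1/2, 3/4)
  'b': [0/1 + 1/1*3/4, 0/1 + 1/1*1/1) = [3/4, 1/1)
  emit 'f', narrow to [1/8, 1/2)
Step 2: interval [1/8, 1/2), width = 1/2 - 1/8 = 3/8
  'c': [1/8 + 3/8*0/1, 1/8 + 3/8*1/8) = [1/8, 11/64) <- contains code 131/1024
  'f': [1/8 + 3/8*1/8, 1/8 + 3/8*1/2) = [11/64, 5/16)
  'd': [1/8 + 3/8*1/2, 1/8 + 3/8*3/4) = [5/16, 13/32)
  'b': [1/8 + 3/8*3/4, 1/8 + 3/8*1/1) = [13/32, 1/2)
  emit 'c', narrow to [1/8, 11/64)
Step 3: interval [1/8, 11/64), width = 11/64 - 1/8 = 3/64
  'c': [1/8 + 3/64*0/1, 1/8 + 3/64*1/8) = [1/8, 67/512) <- contains code 131/1024
  'f': [1/8 + 3/64*1/8, 1/8 + 3/64*1/2) = [67/512, 19/128)
  'd': [1/8 + 3/64*1/2, 1/8 + 3/64*3/4) = [19/128, 41/256)
  'b': [1/8 + 3/64*3/4, 1/8 + 3/64*1/1) = [41/256, 11/64)
  emit 'c', narrow to [1/8, 67/512)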